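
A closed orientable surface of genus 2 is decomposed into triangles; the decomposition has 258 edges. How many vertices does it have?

χ = 2 − 2·2 = -2, and every face is a triangle so 3F = 2E.
F = 2E/3 = 172. Then V = -2 + E − F = -2 + 258 − 172 = 84.

84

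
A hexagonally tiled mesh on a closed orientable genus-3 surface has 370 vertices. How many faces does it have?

187

χ = 2 − 2·3 = -4, and every face is a hexagon so 6F = 2E.
V − E + F = -4 with E = 6F/2 gives 370 − (6/2 − 1)·F = -4, so F = 187 and E = 561.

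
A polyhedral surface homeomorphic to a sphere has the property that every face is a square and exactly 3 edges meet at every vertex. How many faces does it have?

Each face has 4 edges and each edge borders two faces, so 2E = 4F.
Each vertex has degree 3, so 3V = 2E and hence V = 4F/3.
Euler: V − E + F = 2 ⇒ (4F/3) − (4F/2) + F = 2.
Multiply by 6: (8 − 12 + 6)F = 12, i.e. 2F = 12.
So F = 6, E = 4·6/2 = 12, V = 4·6/3 = 8.

6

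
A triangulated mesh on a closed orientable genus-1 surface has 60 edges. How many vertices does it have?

20

χ = 2 − 2·1 = 0, and every face is a triangle so 3F = 2E.
F = 2E/3 = 40. Then V = 0 + E − F = 0 + 60 − 40 = 20.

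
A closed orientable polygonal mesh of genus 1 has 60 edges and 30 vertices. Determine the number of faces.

For a closed orientable surface of genus 1, χ = 2 − 2·1 = 0.
F = 0 − V + E = 0 − 30 + 60 = 30.

30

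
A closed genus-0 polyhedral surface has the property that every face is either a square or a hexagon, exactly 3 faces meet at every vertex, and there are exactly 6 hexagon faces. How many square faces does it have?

6

Let x be the number of squares; then F = 6 + x.
Edge–face incidences: 2E = 6·6 + 4·x = 36 + 4x.
Every vertex has degree 3, so 3V = 2E.
Euler: V − E + F = 2 ⇒ (2E)/3 − E + (6 + x) = 2.
Multiply by 6: 2·(2E) − 3·(2E) + 6·(6 + x) = 12, i.e. 36 + 6x − (36 + 4x) = 12.
Collecting terms: 2x = 12, so x = 6.
Then 2E = 36 + 4·6 = 60, so E = 30, V = 2E/3 = 20, F = 6 + 6 = 12.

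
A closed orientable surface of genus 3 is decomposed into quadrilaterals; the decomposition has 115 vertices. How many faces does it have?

119

χ = 2 − 2·3 = -4, and every face is a square so 4F = 2E.
V − E + F = -4 with E = 4F/2 gives 115 − (4/2 − 1)·F = -4, so F = 119 and E = 238.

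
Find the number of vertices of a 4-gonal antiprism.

An antiprism on an n-gon has two n-gon caps and 2n triangles: V = 2·4 = 8, E = 4·4 = 16, F = 2·4 + 2 = 10.

8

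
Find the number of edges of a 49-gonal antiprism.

An antiprism on an n-gon has two n-gon caps and 2n triangles: V = 2·49 = 98, E = 4·49 = 196, F = 2·49 + 2 = 100.
Check: V − E + F = 98 − 196 + 100 = 2.

196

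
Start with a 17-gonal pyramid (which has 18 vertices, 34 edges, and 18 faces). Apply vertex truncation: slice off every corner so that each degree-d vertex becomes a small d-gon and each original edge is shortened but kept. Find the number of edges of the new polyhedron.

102

Truncation replaces each original edge-end by a new vertex, so V′ = 2E = 68.
Each original edge survives, and each old vertex of degree d contributes d new edges; summing degrees gives Σd = 2E, so E′ = E + 2E = 3E = 102.
Each original face survives and each original vertex becomes one new face: F′ = F + V = 36.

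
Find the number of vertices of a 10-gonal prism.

20

A prism on an n-gon has two n-gon bases and n rectangular sides: V = 2·10 = 20, E = 3·10 = 30, F = 10 + 2 = 12.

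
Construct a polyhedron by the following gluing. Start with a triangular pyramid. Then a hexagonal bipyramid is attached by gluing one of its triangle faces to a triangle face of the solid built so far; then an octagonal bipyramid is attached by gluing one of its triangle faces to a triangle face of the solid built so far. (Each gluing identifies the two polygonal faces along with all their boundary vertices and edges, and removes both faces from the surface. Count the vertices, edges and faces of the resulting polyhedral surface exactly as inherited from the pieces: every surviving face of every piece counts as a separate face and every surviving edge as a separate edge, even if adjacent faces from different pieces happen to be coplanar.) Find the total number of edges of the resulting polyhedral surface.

42

A triangular pyramid: V=4, E=6, F=4.
Attach a hexagonal bipyramid (V=8, E=18, F=12) along a 3-gon: merge 3 vertices and 3 edges, delete both glued faces → V=9, E=21, F=14.
Attach an octagonal bipyramid (V=10, E=24, F=16) along a 3-gon: merge 3 vertices and 3 edges, delete both glued faces → V=16, E=42, F=28.
Check: V − E + F = 16 − 42 + 28 = 2.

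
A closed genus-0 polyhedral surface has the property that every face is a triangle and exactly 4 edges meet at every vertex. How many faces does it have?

Each face has 3 edges and each edge borders two faces, so 2E = 3F.
Each vertex has degree 4, so 4V = 2E and hence V = 3F/4.
Euler: V − E + F = 2 ⇒ (3F/4) − (3F/2) + F = 2.
Multiply by 8: (6 − 12 + 8)F = 16, i.e. 2F = 16.
So F = 8, E = 3·8/2 = 12, V = 3·8/4 = 6.

8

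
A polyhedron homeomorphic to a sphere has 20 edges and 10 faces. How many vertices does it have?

Here V − E + F = 2.
V = 2 + E − F = 2 + 20 − 10 = 12.

12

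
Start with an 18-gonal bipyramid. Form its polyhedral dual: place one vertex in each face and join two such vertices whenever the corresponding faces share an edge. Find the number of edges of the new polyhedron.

The base solid has V = 20, E = 54, F = 36.
The dual swaps V and F and preserves E: V′ = F = 36, E′ = E = 54, F′ = V = 20.

54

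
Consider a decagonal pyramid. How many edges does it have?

20

A pyramid on an n-gon base has one n-gon and n triangles: V = 10 + 1 = 11, E = 2·10 = 20, F = 10 + 1 = 11.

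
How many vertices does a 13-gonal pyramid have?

14

A pyramid on an n-gon base has one n-gon and n triangles: V = 13 + 1 = 14, E = 2·13 = 26, F = 13 + 1 = 14.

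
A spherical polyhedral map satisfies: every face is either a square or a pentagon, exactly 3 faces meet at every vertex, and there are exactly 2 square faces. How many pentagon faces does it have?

Let x be the number of pentagons; then F = 2 + x.
Edge–face incidences: 2E = 4·2 + 5·x = 8 + 5x.
Every vertex has degree 3, so 3V = 2E.
Euler: V − E + F = 2 ⇒ (2E)/3 − E + (2 + x) = 2.
Multiply by 6: 2·(2E) − 3·(2E) + 6·(2 + x) = 12, i.e. 12 + 6x − (8 + 5x) = 12.
Collecting terms: x + 4 = 12, so x = 8.
Then 2E = 8 + 5·8 = 48, so E = 24, V = 2E/3 = 16, F = 2 + 8 = 10.

8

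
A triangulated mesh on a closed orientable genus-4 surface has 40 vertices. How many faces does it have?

χ = 2 − 2·4 = -6, and every face is a triangle so 3F = 2E.
V − E + F = -6 with E = 3F/2 gives 40 − (3/2 − 1)·F = -6, so F = 92 and E = 138.

92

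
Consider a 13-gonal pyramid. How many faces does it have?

14

A pyramid on an n-gon base has one n-gon and n triangles: V = 13 + 1 = 14, E = 2·13 = 26, F = 13 + 1 = 14.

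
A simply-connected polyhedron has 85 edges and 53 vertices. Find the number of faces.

34

Here V − E + F = 2.
F = 2 − V + E = 2 − 53 + 85 = 34.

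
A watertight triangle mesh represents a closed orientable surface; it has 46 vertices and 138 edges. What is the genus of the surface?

1

Every face is a triangle and each edge borders two faces, so 3F = 2·138, giving F = 92.
χ = V − E + F = 46 − 138 + 92 = 0.
For a closed orientable surface χ = 2 − 2g, so g = (2 − (0))/2 = 1.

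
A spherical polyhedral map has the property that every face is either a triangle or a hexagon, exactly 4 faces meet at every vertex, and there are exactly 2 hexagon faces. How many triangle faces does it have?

12

Let x be the number of triangles; then F = 2 + x.
Edge–face incidences: 2E = 6·2 + 3·x = 12 + 3x.
Every vertex has degree 4, so 4V = 2E.
Euler: V − E + F = 2 ⇒ (2E)/4 − E + (2 + x) = 2.
Multiply by 8: 2·(2E) − 4·(2E) + 8·(2 + x) = 16, i.e. 16 + 8x − 2·(12 + 3x) = 16.
Collecting terms: 2x − 8 = 16, so 2x = 24, so x = 12.
Then 2E = 12 + 3·12 = 48, so E = 24, V = 2E/4 = 12, F = 2 + 12 = 14.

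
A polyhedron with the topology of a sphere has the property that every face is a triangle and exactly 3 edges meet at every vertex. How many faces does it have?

Each face has 3 edges and each edge borders two faces, so 2E = 3F.
Each vertex has degree 3, so 3V = 2E and hence V = 3F/3.
Euler: V − E + F = 2 ⇒ (3F/3) − (3F/2) + F = 2.
Multiply by 6: (6 − 9 + 6)F = 12, i.e. 3F = 12.
So F = 4, E = 3·4/2 = 6, V = 3·4/3 = 4.

4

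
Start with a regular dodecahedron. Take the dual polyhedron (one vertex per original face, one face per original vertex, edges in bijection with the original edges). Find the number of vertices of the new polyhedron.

The base solid has V = 20, E = 30, F = 12.
The dual swaps V and F and preserves E: V′ = F = 12, E′ = E = 30, F′ = V = 20.

12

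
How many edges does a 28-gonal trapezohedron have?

The n-trapezohedron (dual of the n-antiprism) has V = 2·28 + 2 = 58, E = 4·28 = 112, F = 2·28 = 56.
Check: V − E + F = 58 − 112 + 56 = 2.

112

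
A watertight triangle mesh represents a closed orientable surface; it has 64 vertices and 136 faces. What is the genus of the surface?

Every face is a triangle, so 2E = 3·136 = 408, giving E = 204.
χ = V − E + F = 64 − 204 + 136 = -4.
For a closed orientable surface χ = 2 − 2g, so g = (2 − (-4))/2 = 3.

3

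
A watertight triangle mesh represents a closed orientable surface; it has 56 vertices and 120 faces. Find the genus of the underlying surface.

Every face is a triangle, so 2E = 3·120 = 360, giving E = 180.
χ = V − E + F = 56 − 180 + 120 = -4.
For a closed orientable surface χ = 2 − 2g, so g = (2 − (-4))/2 = 3.

3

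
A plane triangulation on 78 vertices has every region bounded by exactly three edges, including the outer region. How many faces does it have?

In a plane triangulation 3F = 2E and V − E + F = 2, so F = 2V − 4 = 2·78 − 4 = 152.

152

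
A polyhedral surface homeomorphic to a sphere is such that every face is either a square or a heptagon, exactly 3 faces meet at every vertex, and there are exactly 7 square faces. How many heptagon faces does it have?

2

Let x be the number of heptagons; then F = 7 + x.
Edge–face incidences: 2E = 4·7 + 7·x = 28 + 7x.
Every vertex has degree 3, so 3V = 2E.
Euler: V − E + F = 2 ⇒ (2E)/3 − E + (7 + x) = 2.
Multiply by 6: 2·(2E) − 3·(2E) + 6·(7 + x) = 12, i.e. 42 + 6x − (28 + 7x) = 12.
Collecting terms: −x + 14 = 12, so −x = −2, so x = 2.
Then 2E = 28 + 7·2 = 42, so E = 21, V = 2E/3 = 14, F = 7 + 2 = 9.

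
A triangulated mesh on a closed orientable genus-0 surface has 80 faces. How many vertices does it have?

χ = 2 − 2·0 = 2, and every face is a triangle so 3F = 2E.
E = 3·80/2 = 120. Then V = 2 + E − F = 2 + 120 − 80 = 42.

42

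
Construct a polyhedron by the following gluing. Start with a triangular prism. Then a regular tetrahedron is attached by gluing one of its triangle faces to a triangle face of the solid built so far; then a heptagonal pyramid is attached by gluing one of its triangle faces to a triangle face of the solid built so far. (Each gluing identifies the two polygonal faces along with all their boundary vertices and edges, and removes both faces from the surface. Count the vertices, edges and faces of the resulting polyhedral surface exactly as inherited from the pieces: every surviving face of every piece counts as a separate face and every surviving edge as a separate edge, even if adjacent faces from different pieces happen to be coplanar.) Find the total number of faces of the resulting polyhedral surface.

A triangular prism: V=6, E=9, F=5.
Attach a regular tetrahedron (V=4, E=6, F=4) along a 3-gon: merge 3 vertices and 3 edges, delete both glued faces → V=7, E=12, F=7.
Attach a heptagonal pyramid (V=8, E=14, F=8) along a 3-gon: merge 3 vertices and 3 edges, delete both glued faces → V=12, E=23, F=13.
Check: V − E + F = 12 − 23 + 13 = 2.

13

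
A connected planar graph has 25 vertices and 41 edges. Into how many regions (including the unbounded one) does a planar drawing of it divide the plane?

Euler's formula for a connected plane graph: V − E + F = 2, so F = 2 − 25 + 41 = 18.

18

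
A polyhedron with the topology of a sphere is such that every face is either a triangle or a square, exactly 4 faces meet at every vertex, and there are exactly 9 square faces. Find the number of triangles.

8

Let x be the number of triangles; then F = 9 + x.
Edge–face incidences: 2E = 4·9 + 3·x = 36 + 3x.
Every vertex has degree 4, so 4V = 2E.
Euler: V − E + F = 2 ⇒ (2E)/4 − E + (9 + x) = 2.
Multiply by 8: 2·(2E) − 4·(2E) + 8·(9 + x) = 16, i.e. 72 + 8x − 2·(36 + 3x) = 16.
Collecting terms: 2x = 16, so x = 8.
Then 2E = 36 + 3·8 = 60, so E = 30, V = 2E/4 = 15, F = 9 + 8 = 17.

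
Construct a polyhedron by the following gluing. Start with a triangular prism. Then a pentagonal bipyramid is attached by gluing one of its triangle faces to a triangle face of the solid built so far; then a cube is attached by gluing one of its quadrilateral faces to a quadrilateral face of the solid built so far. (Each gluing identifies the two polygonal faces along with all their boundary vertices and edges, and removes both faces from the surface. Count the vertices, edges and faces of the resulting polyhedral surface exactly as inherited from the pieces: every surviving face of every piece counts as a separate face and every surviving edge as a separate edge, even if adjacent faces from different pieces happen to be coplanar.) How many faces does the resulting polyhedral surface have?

A triangular prism: V=6, E=9, F=5.
Attach a pentagonal bipyramid (V=7, E=15, F=10) along a 3-gon: merge 3 vertices and 3 edges, delete both glued faces → V=10, E=21, F=13.
Attach a cube (V=8, E=12, F=6) along a 4-gon: merge 4 vertices and 4 edges, delete both glued faces → V=14, E=29, F=17.
Check: V − E + F = 14 − 29 + 17 = 2.

17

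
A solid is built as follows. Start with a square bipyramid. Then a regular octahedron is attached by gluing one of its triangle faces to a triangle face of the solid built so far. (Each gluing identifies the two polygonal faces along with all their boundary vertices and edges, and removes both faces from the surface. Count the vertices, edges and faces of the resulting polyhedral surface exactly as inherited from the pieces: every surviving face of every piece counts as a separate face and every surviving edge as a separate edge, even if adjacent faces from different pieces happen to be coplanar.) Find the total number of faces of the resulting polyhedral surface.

14

A square bipyramid: V=6, E=12, F=8.
Attach a regular octahedron (V=6, E=12, F=8) along a 3-gon: merge 3 vertices and 3 edges, delete both glued faces → V=9, E=21, F=14.
Check: V − E + F = 9 − 21 + 14 = 2.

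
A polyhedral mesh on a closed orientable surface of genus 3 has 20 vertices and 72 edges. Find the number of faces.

48

For a closed orientable surface of genus 3, χ = 2 − 2·3 = -4.
F = -4 − V + E = -4 − 20 + 72 = 48.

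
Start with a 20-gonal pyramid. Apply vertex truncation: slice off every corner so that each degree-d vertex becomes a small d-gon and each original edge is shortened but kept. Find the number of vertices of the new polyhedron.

The base solid has V = 21, E = 40, F = 21.
Truncation replaces each original edge-end by a new vertex, so V′ = 2E = 80.
Each original edge survives, and each old vertex of degree d contributes d new edges; summing degrees gives Σd = 2E, so E′ = E + 2E = 3E = 120.
Each original face survives and each original vertex becomes one new face: F′ = F + V = 42.

80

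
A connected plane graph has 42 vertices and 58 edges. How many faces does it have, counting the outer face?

Euler's formula for a connected plane graph: V − E + F = 2, so F = 2 − 42 + 58 = 18.

18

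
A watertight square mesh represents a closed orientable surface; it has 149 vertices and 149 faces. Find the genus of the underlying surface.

Every face is a square, so 2E = 4·149 = 596, giving E = 298.
χ = V − E + F = 149 − 298 + 149 = 0.
For a closed orientable surface χ = 2 − 2g, so g = (2 − (0))/2 = 1.

1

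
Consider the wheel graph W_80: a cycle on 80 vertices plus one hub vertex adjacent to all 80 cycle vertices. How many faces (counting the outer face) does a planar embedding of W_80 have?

81

W_80 has V = 80 + 1 = 81 vertices and E = 2·80 = 160 edges.
By Euler's formula F = 2 − V + E = 2 − 81 + 160 = 81.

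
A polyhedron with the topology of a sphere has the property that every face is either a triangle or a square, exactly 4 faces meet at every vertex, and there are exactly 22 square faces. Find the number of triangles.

8

Let x be the number of triangles; then F = 22 + x.
Edge–face incidences: 2E = 4·22 + 3·x = 88 + 3x.
Every vertex has degree 4, so 4V = 2E.
Euler: V − E + F = 2 ⇒ (2E)/4 − E + (22 + x) = 2.
Multiply by 8: 2·(2E) − 4·(2E) + 8·(22 + x) = 16, i.e. 176 + 8x − 2·(88 + 3x) = 16.
Collecting terms: 2x = 16, so x = 8.
Then 2E = 88 + 3·8 = 112, so E = 56, V = 2E/4 = 28, F = 22 + 8 = 30.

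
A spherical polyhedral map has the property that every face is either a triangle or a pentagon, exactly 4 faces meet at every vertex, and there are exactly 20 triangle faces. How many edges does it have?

60

Let x be the number of pentagons; then F = 20 + x.
Edge–face incidences: 2E = 3·20 + 5·x = 60 + 5x.
Every vertex has degree 4, so 4V = 2E.
Euler: V − E + F = 2 ⇒ (2E)/4 − E + (20 + x) = 2.
Multiply by 8: 2·(2E) − 4·(2E) + 8·(20 + x) = 16, i.e. 160 + 8x − 2·(60 + 5x) = 16.
Collecting terms: −2x + 40 = 16, so −2x = −24, so x = 12.
Then 2E = 60 + 5·12 = 120, so E = 60, V = 2E/4 = 30, F = 20 + 12 = 32.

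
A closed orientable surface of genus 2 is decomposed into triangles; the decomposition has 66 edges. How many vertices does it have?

χ = 2 − 2·2 = -2, and every face is a triangle so 3F = 2E.
F = 2E/3 = 44. Then V = -2 + E − F = -2 + 66 − 44 = 20.

20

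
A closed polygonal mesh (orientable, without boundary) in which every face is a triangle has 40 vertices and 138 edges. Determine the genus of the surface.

4

Every face is a triangle and each edge borders two faces, so 3F = 2·138, giving F = 92.
χ = V − E + F = 40 − 138 + 92 = -6.
For a closed orientable surface χ = 2 − 2g, so g = (2 − (-6))/2 = 4.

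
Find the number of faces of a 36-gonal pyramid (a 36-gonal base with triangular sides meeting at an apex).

37

A pyramid on an n-gon base has one n-gon and n triangles: V = 36 + 1 = 37, E = 2·36 = 72, F = 36 + 1 = 37.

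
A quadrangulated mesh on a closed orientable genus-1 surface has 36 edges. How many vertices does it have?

χ = 2 − 2·1 = 0, and every face is a square so 4F = 2E.
F = 2E/4 = 18. Then V = 0 + E − F = 0 + 36 − 18 = 18.

18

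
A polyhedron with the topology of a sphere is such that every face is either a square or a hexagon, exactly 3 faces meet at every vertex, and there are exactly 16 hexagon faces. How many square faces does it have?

6

Let x be the number of squares; then F = 16 + x.
Edge–face incidences: 2E = 6·16 + 4·x = 96 + 4x.
Every vertex has degree 3, so 3V = 2E.
Euler: V − E + F = 2 ⇒ (2E)/3 − E + (16 + x) = 2.
Multiply by 6: 2·(2E) − 3·(2E) + 6·(16 + x) = 12, i.e. 96 + 6x − (96 + 4x) = 12.
Collecting terms: 2x = 12, so x = 6.
Then 2E = 96 + 4·6 = 120, so E = 60, V = 2E/3 = 40, F = 16 + 6 = 22.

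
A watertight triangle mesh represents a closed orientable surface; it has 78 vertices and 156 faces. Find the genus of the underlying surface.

Every face is a triangle, so 2E = 3·156 = 468, giving E = 234.
χ = V − E + F = 78 − 234 + 156 = 0.
For a closed orientable surface χ = 2 − 2g, so g = (2 − (0))/2 = 1.

1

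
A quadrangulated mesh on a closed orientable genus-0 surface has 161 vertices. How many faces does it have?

159

χ = 2 − 2·0 = 2, and every face is a square so 4F = 2E.
V − E + F = 2 with E = 4F/2 gives 161 − (4/2 − 1)·F = 2, so F = 159 and E = 318.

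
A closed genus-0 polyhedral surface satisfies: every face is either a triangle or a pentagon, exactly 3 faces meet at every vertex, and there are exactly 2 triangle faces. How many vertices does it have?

12

Let x be the number of pentagons; then F = 2 + x.
Edge–face incidences: 2E = 3·2 + 5·x = 6 + 5x.
Every vertex has degree 3, so 3V = 2E.
Euler: V − E + F = 2 ⇒ (2E)/3 − E + (2 + x) = 2.
Multiply by 6: 2·(2E) − 3·(2E) + 6·(2 + x) = 12, i.e. 12 + 6x − (6 + 5x) = 12.
Collecting terms: x + 6 = 12, so x = 6.
Then 2E = 6 + 5·6 = 36, so E = 18, V = 2E/3 = 12, F = 2 + 6 = 8.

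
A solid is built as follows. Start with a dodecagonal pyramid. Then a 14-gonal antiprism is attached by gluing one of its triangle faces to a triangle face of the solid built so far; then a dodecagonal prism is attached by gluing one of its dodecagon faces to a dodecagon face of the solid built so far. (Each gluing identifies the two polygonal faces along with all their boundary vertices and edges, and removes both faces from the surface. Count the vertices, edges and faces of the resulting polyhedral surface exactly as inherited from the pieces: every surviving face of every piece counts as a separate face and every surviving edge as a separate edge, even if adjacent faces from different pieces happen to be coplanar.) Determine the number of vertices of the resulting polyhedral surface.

50

A dodecagonal pyramid: V=13, E=24, F=13.
Attach a 14-gonal antiprism (V=28, E=56, F=30) along a 3-gon: merge 3 vertices and 3 edges, delete both glued faces → V=38, E=77, F=41.
Attach a dodecagonal prism (V=24, E=36, F=14) along a 12-gon: merge 12 vertices and 12 edges, delete both glued faces → V=50, E=101, F=53.
Check: V − E + F = 50 − 101 + 53 = 2.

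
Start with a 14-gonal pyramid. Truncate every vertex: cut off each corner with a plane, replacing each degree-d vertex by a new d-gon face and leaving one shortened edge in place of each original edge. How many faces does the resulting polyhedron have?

The base solid has V = 15, E = 28, F = 15.
Truncation replaces each original edge-end by a new vertex, so V′ = 2E = 56.
Each original edge survives, and each old vertex of degree d contributes d new edges; summing degrees gives Σd = 2E, so E′ = E + 2E = 3E = 84.
Each original face survives and each original vertex becomes one new face: F′ = F + V = 30.

30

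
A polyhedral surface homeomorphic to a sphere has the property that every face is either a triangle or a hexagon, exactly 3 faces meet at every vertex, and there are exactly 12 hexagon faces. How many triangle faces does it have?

Let x be the number of triangles; then F = 12 + x.
Edge–face incidences: 2E = 6·12 + 3·x = 72 + 3x.
Every vertex has degree 3, so 3V = 2E.
Euler: V − E + F = 2 ⇒ (2E)/3 − E + (12 + x) = 2.
Multiply by 6: 2·(2E) − 3·(2E) + 6·(12 + x) = 12, i.e. 72 + 6x − (72 + 3x) = 12.
Collecting terms: 3x = 12, so x = 4.
Then 2E = 72 + 3·4 = 84, so E = 42, V = 2E/3 = 28, F = 12 + 4 = 16.

4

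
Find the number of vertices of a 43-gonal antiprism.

An antiprism on an n-gon has two n-gon caps and 2n triangles: V = 2·43 = 86, E = 4·43 = 172, F = 2·43 + 2 = 88.
Check: V − E + F = 86 − 172 + 88 = 2.

86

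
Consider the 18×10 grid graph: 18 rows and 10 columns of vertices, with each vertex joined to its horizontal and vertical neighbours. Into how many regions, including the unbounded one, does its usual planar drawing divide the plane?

The grid has V = 18·10 = 180 vertices and E = 18·9 + 10·17 = 332 edges.
F = 2 − V + E = 2 − 180 + 332 = 154.

154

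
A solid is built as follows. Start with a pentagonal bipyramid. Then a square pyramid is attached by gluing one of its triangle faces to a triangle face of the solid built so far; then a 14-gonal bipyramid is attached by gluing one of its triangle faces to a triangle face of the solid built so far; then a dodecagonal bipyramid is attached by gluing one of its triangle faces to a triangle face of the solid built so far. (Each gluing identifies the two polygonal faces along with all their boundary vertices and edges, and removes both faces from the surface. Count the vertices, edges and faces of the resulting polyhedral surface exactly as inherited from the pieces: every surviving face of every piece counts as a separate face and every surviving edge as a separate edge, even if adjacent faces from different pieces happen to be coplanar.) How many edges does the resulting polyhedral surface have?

92

A pentagonal bipyramid: V=7, E=15, F=10.
Attach a square pyramid (V=5, E=8, F=5) along a 3-gon: merge 3 vertices and 3 edges, delete both glued faces → V=9, E=20, F=13.
Attach a 14-gonal bipyramid (V=16, E=42, F=28) along a 3-gon: merge 3 vertices and 3 edges, delete both glued faces → V=22, E=59, F=39.
Attach a dodecagonal bipyramid (V=14, E=36, F=24) along a 3-gon: merge 3 vertices and 3 edges, delete both glued faces → V=33, E=92, F=61.
Check: V − E + F = 33 − 92 + 61 = 2.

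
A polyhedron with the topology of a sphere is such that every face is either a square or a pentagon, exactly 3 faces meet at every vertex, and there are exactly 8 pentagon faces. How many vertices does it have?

16

Let x be the number of squares; then F = 8 + x.
Edge–face incidences: 2E = 5·8 + 4·x = 40 + 4x.
Every vertex has degree 3, so 3V = 2E.
Euler: V − E + F = 2 ⇒ (2E)/3 − E + (8 + x) = 2.
Multiply by 6: 2·(2E) − 3·(2E) + 6·(8 + x) = 12, i.e. 48 + 6x − (40 + 4x) = 12.
Collecting terms: 2x + 8 = 12, so 2x = 4, so x = 2.
Then 2E = 40 + 4·2 = 48, so E = 24, V = 2E/3 = 16, F = 8 + 2 = 10.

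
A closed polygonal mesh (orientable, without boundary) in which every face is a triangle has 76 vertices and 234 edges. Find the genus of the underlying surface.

Every face is a triangle and each edge borders two faces, so 3F = 2·234, giving F = 156.
χ = V − E + F = 76 − 234 + 156 = -2.
For a closed orientable surface χ = 2 − 2g, so g = (2 − (-2))/2 = 2.

2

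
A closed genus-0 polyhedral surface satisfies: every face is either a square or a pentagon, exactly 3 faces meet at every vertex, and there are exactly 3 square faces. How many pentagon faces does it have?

Let x be the number of pentagons; then F = 3 + x.
Edge–face incidences: 2E = 4·3 + 5·x = 12 + 5x.
Every vertex has degree 3, so 3V = 2E.
Euler: V − E + F = 2 ⇒ (2E)/3 − E + (3 + x) = 2.
Multiply by 6: 2·(2E) − 3·(2E) + 6·(3 + x) = 12, i.e. 18 + 6x − (12 + 5x) = 12.
Collecting terms: x + 6 = 12, so x = 6.
Then 2E = 12 + 5·6 = 42, so E = 21, V = 2E/3 = 14, F = 3 + 6 = 9.

6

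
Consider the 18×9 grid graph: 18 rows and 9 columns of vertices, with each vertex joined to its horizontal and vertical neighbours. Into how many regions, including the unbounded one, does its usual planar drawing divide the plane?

137

The grid has V = 18·9 = 162 vertices and E = 18·8 + 9·17 = 297 edges.
F = 2 − V + E = 2 − 162 + 297 = 137.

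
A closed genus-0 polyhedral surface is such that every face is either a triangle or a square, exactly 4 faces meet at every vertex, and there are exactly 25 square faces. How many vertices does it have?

Let x be the number of triangles; then F = 25 + x.
Edge–face incidences: 2E = 4·25 + 3·x = 100 + 3x.
Every vertex has degree 4, so 4V = 2E.
Euler: V − E + F = 2 ⇒ (2E)/4 − E + (25 + x) = 2.
Multiply by 8: 2·(2E) − 4·(2E) + 8·(25 + x) = 16, i.e. 200 + 8x − 2·(100 + 3x) = 16.
Collecting terms: 2x = 16, so x = 8.
Then 2E = 100 + 3·8 = 124, so E = 62, V = 2E/4 = 31, F = 25 + 8 = 33.

31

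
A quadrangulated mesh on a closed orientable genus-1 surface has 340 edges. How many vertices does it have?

χ = 2 − 2·1 = 0, and every face is a square so 4F = 2E.
F = 2E/4 = 170. Then V = 0 + E − F = 0 + 340 − 170 = 170.

170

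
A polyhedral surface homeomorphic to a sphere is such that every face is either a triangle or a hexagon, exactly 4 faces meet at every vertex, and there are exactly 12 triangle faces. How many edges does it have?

Let x be the number of hexagons; then F = 12 + x.
Edge–face incidences: 2E = 3·12 + 6·x = 36 + 6x.
Every vertex has degree 4, so 4V = 2E.
Euler: V − E + F = 2 ⇒ (2E)/4 − E + (12 + x) = 2.
Multiply by 8: 2·(2E) − 4·(2E) + 8·(12 + x) = 16, i.e. 96 + 8x − 2·(36 + 6x) = 16.
Collecting terms: −4x + 24 = 16, so −4x = −8, so x = 2.
Then 2E = 36 + 6·2 = 48, so E = 24, V = 2E/4 = 12, F = 12 + 2 = 14.

24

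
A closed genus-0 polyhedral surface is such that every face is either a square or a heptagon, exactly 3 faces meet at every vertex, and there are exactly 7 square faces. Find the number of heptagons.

2

Let x be the number of heptagons; then F = 7 + x.
Edge–face incidences: 2E = 4·7 + 7·x = 28 + 7x.
Every vertex has degree 3, so 3V = 2E.
Euler: V − E + F = 2 ⇒ (2E)/3 − E + (7 + x) = 2.
Multiply by 6: 2·(2E) − 3·(2E) + 6·(7 + x) = 12, i.e. 42 + 6x − (28 + 7x) = 12.
Collecting terms: −x + 14 = 12, so −x = −2, so x = 2.
Then 2E = 28 + 7·2 = 42, so E = 21, V = 2E/3 = 14, F = 7 + 2 = 9.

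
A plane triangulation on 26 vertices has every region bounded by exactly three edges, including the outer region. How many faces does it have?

In a plane triangulation 3F = 2E and V − E + F = 2, so F = 2V − 4 = 2·26 − 4 = 48.

48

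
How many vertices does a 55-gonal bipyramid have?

A bipyramid over an n-gon has 2n triangular faces and n + 2 vertices: V = 55 + 2 = 57, E = 3·55 = 165, F = 2·55 = 110.

57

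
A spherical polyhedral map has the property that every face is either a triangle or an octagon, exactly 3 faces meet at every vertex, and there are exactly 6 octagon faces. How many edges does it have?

Let x be the number of triangles; then F = 6 + x.
Edge–face incidences: 2E = 8·6 + 3·x = 48 + 3x.
Every vertex has degree 3, so 3V = 2E.
Euler: V − E + F = 2 ⇒ (2E)/3 − E + (6 + x) = 2.
Multiply by 6: 2·(2E) − 3·(2E) + 6·(6 + x) = 12, i.e. 36 + 6x − (48 + 3x) = 12.
Collecting terms: 3x − 12 = 12, so 3x = 24, so x = 8.
Then 2E = 48 + 3·8 = 72, so E = 36, V = 2E/3 = 24, F = 6 + 8 = 14.

36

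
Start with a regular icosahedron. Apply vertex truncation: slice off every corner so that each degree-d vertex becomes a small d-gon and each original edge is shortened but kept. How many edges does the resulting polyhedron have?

The base solid has V = 12, E = 30, F = 20.
Truncation replaces each original edge-end by a new vertex, so V′ = 2E = 60.
Each original edge survives, and each old vertex of degree d contributes d new edges; summing degrees gives Σd = 2E, so E′ = E + 2E = 3E = 90.
Each original face survives and each original vertex becomes one new face: F′ = F + V = 32.

90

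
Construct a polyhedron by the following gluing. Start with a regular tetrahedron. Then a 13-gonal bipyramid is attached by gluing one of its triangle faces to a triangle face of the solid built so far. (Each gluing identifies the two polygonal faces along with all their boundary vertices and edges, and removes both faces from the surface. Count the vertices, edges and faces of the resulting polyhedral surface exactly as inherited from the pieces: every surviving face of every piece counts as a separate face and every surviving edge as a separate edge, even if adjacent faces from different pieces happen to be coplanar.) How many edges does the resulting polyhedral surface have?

A regular tetrahedron: V=4, E=6, F=4.
Attach a 13-gonal bipyramid (V=15, E=39, F=26) along a 3-gon: merge 3 vertices and 3 edges, delete both glued faces → V=16, E=42, F=28.
Check: V − E + F = 16 − 42 + 28 = 2.

42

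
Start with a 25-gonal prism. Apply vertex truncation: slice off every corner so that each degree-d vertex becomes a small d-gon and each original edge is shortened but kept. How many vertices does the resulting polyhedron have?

150

The base solid has V = 50, E = 75, F = 27.
Truncation replaces each original edge-end by a new vertex, so V′ = 2E = 150.
Each original edge survives, and each old vertex of degree d contributes d new edges; summing degrees gives Σd = 2E, so E′ = E + 2E = 3E = 225.
Each original face survives and each original vertex becomes one new face: F′ = F + V = 77.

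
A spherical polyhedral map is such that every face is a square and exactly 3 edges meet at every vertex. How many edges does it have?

12

Each face has 4 edges and each edge borders two faces, so 2E = 4F.
Each vertex has degree 3, so 3V = 2E and hence V = 4F/3.
Euler: V − E + F = 2 ⇒ (4F/3) − (4F/2) + F = 2.
Multiply by 6: (8 − 12 + 6)F = 12, i.e. 2F = 12.
So F = 6, E = 4·6/2 = 12, V = 4·6/3 = 8.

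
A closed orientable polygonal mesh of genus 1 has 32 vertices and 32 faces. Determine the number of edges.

64

For a closed orientable surface of genus 1, χ = 2 − 2·1 = 0.
E = V + F − (0) = 32 + 32 − (0) = 64.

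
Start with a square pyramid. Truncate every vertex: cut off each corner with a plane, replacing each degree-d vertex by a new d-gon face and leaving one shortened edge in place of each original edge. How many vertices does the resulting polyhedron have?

16

The base solid has V = 5, E = 8, F = 5.
Truncation replaces each original edge-end by a new vertex, so V′ = 2E = 16.
Each original edge survives, and each old vertex of degree d contributes d new edges; summing degrees gives Σd = 2E, so E′ = E + 2E = 3E = 24.
Each original face survives and each original vertex becomes one new face: F′ = F + V = 10.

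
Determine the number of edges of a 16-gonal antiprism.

An antiprism on an n-gon has two n-gon caps and 2n triangles: V = 2·16 = 32, E = 4·16 = 64, F = 2·16 + 2 = 34.

64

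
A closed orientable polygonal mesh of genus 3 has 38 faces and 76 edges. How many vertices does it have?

34

For a closed orientable surface of genus 3, χ = 2 − 2·3 = -4.
V = -4 + E − F = -4 + 76 − 38 = 34.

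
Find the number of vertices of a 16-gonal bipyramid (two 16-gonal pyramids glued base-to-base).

A bipyramid over an n-gon has 2n triangular faces and n + 2 vertices: V = 16 + 2 = 18, E = 3·16 = 48, F = 2·16 = 32.

18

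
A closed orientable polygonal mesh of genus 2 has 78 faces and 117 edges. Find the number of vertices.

37

For a closed orientable surface of genus 2, χ = 2 − 2·2 = -2.
V = -2 + E − F = -2 + 117 − 78 = 37.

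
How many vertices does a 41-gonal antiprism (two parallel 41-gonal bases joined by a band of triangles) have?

82

An antiprism on an n-gon has two n-gon caps and 2n triangles: V = 2·41 = 82, E = 4·41 = 164, F = 2·41 + 2 = 84.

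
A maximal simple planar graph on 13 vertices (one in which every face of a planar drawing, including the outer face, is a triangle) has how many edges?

33

In a plane triangulation 3F = 2E and V − E + F = 2, so E = 3V − 6 = 3·13 − 6 = 33.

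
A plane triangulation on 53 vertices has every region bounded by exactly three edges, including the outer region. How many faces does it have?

102

In a plane triangulation 3F = 2E and V − E + F = 2, so F = 2V − 4 = 2·53 − 4 = 102.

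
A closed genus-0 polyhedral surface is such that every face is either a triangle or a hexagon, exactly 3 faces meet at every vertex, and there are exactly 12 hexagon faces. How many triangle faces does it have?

4

Let x be the number of triangles; then F = 12 + x.
Edge–face incidences: 2E = 6·12 + 3·x = 72 + 3x.
Every vertex has degree 3, so 3V = 2E.
Euler: V − E + F = 2 ⇒ (2E)/3 − E + (12 + x) = 2.
Multiply by 6: 2·(2E) − 3·(2E) + 6·(12 + x) = 12, i.e. 72 + 6x − (72 + 3x) = 12.
Collecting terms: 3x = 12, so x = 4.
Then 2E = 72 + 3·4 = 84, so E = 42, V = 2E/3 = 28, F = 12 + 4 = 16.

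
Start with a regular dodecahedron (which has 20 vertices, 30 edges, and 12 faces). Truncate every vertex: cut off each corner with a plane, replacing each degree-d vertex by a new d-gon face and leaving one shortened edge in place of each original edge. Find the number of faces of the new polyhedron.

Truncation replaces each original edge-end by a new vertex, so V′ = 2E = 60.
Each original edge survives, and each old vertex of degree d contributes d new edges; summing degrees gives Σd = 2E, so E′ = E + 2E = 3E = 90.
Each original face survives and each original vertex becomes one new face: F′ = F + V = 32.

32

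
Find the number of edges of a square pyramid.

8

A pyramid on an n-gon base has one n-gon and n triangles: V = 4 + 1 = 5, E = 2·4 = 8, F = 4 + 1 = 5.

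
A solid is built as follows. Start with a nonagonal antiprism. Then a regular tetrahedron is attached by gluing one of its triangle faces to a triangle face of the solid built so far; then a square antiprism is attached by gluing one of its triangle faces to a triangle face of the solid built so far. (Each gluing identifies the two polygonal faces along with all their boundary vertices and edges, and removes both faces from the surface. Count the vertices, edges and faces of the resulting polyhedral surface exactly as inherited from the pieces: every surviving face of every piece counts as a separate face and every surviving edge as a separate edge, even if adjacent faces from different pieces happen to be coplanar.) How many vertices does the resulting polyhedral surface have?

A nonagonal antiprism: V=18, E=36, F=20.
Attach a regular tetrahedron (V=4, E=6, F=4) along a 3-gon: merge 3 vertices and 3 edges, delete both glued faces → V=19, E=39, F=22.
Attach a square antiprism (V=8, E=16, F=10) along a 3-gon: merge 3 vertices and 3 edges, delete both glued faces → V=24, E=52, F=30.
Check: V − E + F = 24 − 52 + 30 = 2.

24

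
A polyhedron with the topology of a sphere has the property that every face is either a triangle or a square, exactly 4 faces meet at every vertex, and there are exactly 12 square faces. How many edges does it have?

Let x be the number of triangles; then F = 12 + x.
Edge–face incidences: 2E = 4·12 + 3·x = 48 + 3x.
Every vertex has degree 4, so 4V = 2E.
Euler: V − E + F = 2 ⇒ (2E)/4 − E + (12 + x) = 2.
Multiply by 8: 2·(2E) − 4·(2E) + 8·(12 + x) = 16, i.e. 96 + 8x − 2·(48 + 3x) = 16.
Collecting terms: 2x = 16, so x = 8.
Then 2E = 48 + 3·8 = 72, so E = 36, V = 2E/4 = 18, F = 12 + 8 = 20.

36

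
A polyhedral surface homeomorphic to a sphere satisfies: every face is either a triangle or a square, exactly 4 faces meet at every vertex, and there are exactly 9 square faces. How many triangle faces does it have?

8

Let x be the number of triangles; then F = 9 + x.
Edge–face incidences: 2E = 4·9 + 3·x = 36 + 3x.
Every vertex has degree 4, so 4V = 2E.
Euler: V − E + F = 2 ⇒ (2E)/4 − E + (9 + x) = 2.
Multiply by 8: 2·(2E) − 4·(2E) + 8·(9 + x) = 16, i.e. 72 + 8x − 2·(36 + 3x) = 16.
Collecting terms: 2x = 16, so x = 8.
Then 2E = 36 + 3·8 = 60, so E = 30, V = 2E/4 = 15, F = 9 + 8 = 17.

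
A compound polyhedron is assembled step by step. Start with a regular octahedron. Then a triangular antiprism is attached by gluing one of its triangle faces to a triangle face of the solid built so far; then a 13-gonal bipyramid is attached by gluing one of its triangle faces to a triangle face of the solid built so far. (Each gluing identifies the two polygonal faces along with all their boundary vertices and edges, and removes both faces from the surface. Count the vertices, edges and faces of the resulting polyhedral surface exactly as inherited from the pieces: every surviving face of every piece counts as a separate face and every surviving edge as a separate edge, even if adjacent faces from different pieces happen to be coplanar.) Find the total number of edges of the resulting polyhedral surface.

57

A regular octahedron: V=6, E=12, F=8.
Attach a triangular antiprism (V=6, E=12, F=8) along a 3-gon: merge 3 vertices and 3 edges, delete both glued faces → V=9, E=21, F=14.
Attach a 13-gonal bipyramid (V=15, E=39, F=26) along a 3-gon: merge 3 vertices and 3 edges, delete both glued faces → V=21, E=57, F=38.
Check: V − E + F = 21 − 57 + 38 = 2.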